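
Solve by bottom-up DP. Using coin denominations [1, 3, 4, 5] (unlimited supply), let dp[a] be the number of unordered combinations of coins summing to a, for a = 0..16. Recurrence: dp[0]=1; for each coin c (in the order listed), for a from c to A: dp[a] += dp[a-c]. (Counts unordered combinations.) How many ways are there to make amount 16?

after  coin     0     1     2     3     4     5     6     7     8     9    10    11    12    13    14    15    16
          1     1     1     1     1     1     1     1     1     1     1     1     1     1     1     1     1     1
          3     1     1     1     2     2     2     3     3     3     4     4     4     5     5     5     6     6
          4     1     1     1     2     3     3     4     5     6     7     8     9    11    12    13    15    17
          5     1     1     1     2     3     4     5     6     8    10    12    14    17    20    23    27    31

31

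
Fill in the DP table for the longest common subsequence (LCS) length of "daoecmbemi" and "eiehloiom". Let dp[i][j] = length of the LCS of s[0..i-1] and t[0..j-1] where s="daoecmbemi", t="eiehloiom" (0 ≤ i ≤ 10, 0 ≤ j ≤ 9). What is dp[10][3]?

2

   ''  e  i  e  h  l  o  i  o  m
''  0  0  0  0  0  0  0  0  0  0
 d  0  0  0  0  0  0  0  0  0  0
 a  0  0  0  0  0  0  0  0  0  0
 o  0  0  0  0  0  0  1  1  1  1
 e  0  1  1  1  1  1  1  1  1  1
 c  0  1  1  1  1  1  1  1  1  1
 m  0  1  1  1  1  1  1  1  1  2
 b  0  1  1  1  1  1  1  1  1  2
 e  0  1  1  2  2  2  2  2  2  2
 m  0  1  1  2  2  2  2  2  2  3
 i  0  1  2  2  2  2  2  3  3  3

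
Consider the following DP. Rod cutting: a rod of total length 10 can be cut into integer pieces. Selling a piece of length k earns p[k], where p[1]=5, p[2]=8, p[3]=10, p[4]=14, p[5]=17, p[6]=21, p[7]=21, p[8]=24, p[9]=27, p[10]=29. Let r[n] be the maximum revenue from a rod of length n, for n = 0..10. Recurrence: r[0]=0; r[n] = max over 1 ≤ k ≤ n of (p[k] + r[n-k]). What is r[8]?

40

   n    0    1    2    3    4    5    6    7    8    9   10
r[n]    0    5   10   15   20   25   30   35   40   45   50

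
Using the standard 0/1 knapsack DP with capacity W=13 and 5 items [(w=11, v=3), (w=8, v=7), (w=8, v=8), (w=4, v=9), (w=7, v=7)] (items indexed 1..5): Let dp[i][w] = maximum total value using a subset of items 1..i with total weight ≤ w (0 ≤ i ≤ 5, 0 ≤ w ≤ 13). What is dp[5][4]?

9

i\w   0   1   2   3   4   5   6   7   8   9  10  11  12  13
  0   0   0   0   0   0   0   0   0   0   0   0   0   0   0
  1   0   0   0   0   0   0   0   0   0   0   0   3   3   3
  2   0   0   0   0   0   0   0   0   7   7   7   7   7   7
  3   0   0   0   0   0   0   0   0   8   8   8   8   8   8
  4   0   0   0   0   9   9   9   9   9   9   9   9  17  17
  5   0   0   0   0   9   9   9   9   9   9   9  16  17  17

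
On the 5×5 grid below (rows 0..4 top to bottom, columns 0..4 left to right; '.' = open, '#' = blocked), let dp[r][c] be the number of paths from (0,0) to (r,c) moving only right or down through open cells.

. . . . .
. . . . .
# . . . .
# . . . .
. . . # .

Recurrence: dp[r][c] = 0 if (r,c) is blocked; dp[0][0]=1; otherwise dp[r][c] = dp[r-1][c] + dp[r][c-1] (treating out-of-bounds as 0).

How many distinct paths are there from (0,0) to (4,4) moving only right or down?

30

r\c   0   1   2   3   4
  0   1   1   1   1   1
  1   1   2   3   4   5
  2   0   2   5   9  14
  3   0   2   7  16  30
  4   0   2   9   0  30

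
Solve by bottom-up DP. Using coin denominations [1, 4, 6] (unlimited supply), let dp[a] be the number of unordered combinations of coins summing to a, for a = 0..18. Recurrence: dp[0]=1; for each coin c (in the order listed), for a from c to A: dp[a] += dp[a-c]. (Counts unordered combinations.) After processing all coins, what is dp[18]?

after  coin     0     1     2     3     4     5     6     7     8     9    10    11    12    13    14    15    16    17    18
          1     1     1     1     1     1     1     1     1     1     1     1     1     1     1     1     1     1     1     1
          4     1     1     1     1     2     2     2     2     3     3     3     3     4     4     4     4     5     5     5
          6     1     1     1     1     2     2     3     3     4     4     5     5     7     7     8     8    10    10    12

12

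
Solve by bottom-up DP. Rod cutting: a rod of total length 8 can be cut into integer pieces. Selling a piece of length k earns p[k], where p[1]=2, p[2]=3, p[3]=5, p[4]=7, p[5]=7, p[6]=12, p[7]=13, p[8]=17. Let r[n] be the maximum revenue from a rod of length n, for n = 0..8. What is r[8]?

   n    0    1    2    3    4    5    6    7    8
r[n]    0    2    4    6    8   10   12   14   17

17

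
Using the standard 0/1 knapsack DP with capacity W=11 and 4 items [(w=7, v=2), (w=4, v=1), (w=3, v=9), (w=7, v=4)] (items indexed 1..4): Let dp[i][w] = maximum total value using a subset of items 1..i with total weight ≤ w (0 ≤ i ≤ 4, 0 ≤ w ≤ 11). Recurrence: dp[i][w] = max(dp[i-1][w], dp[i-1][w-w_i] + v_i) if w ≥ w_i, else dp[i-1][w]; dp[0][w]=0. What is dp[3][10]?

i\w   0   1   2   3   4   5   6   7   8   9  10  11
  0   0   0   0   0   0   0   0   0   0   0   0   0
  1   0   0   0   0   0   0   0   2   2   2   2   2
  2   0   0   0   0   1   1   1   2   2   2   2   3
  3   0   0   0   9   9   9   9  10  10  10  11  11
  4   0   0   0   9   9   9   9  10  10  10  13  13

11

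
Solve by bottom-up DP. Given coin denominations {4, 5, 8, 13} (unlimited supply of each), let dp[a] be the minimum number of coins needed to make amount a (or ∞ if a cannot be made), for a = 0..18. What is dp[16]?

2

 a  0  1  2  3  4  5  6  7  8  9 10 11 12 13 14 15 16 17 18
dp  0  -  -  -  1  1  -  -  1  2  2  -  2  1  3  3  2  2  2
(- denotes ∞ / unreachable)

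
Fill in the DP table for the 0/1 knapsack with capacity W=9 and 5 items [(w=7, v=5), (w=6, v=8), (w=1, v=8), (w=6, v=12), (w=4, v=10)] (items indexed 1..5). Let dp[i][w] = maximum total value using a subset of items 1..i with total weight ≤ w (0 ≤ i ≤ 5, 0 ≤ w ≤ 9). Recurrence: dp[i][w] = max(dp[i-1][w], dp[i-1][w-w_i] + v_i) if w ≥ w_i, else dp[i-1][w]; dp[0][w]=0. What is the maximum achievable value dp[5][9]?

i\w   0   1   2   3   4   5   6   7   8   9
  0   0   0   0   0   0   0   0   0   0   0
  1   0   0   0   0   0   0   0   5   5   5
  2   0   0   0   0   0   0   8   8   8   8
  3   0   8   8   8   8   8   8  16  16  16
  4   0   8   8   8   8   8  12  20  20  20
  5   0   8   8   8  10  18  18  20  20  20

20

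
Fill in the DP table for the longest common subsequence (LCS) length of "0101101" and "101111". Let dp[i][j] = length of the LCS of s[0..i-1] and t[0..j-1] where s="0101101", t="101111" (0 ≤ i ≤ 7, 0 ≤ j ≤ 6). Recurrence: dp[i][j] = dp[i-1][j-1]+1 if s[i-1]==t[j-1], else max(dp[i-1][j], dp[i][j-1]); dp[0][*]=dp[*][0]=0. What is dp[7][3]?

   ''  1  0  1  1  1  1
''  0  0  0  0  0  0  0
 0  0  0  1  1  1  1  1
 1  0  1  1  2  2  2  2
 0  0  1  2  2  2  2  2
 1  0  1  2  3  3  3  3
 1  0  1  2  3  4  4  4
 0  0  1  2  3  4  4  4
 1  0  1  2  3  4  5  5

3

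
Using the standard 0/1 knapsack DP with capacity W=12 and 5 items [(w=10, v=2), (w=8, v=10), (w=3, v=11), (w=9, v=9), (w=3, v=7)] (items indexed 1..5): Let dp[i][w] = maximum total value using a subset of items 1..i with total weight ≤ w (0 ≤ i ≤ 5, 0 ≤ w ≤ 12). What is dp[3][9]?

i\w   0   1   2   3   4   5   6   7   8   9  10  11  12
  0   0   0   0   0   0   0   0   0   0   0   0   0   0
  1   0   0   0   0   0   0   0   0   0   0   2   2   2
  2   0   0   0   0   0   0   0   0  10  10  10  10  10
  3   0   0   0  11  11  11  11  11  11  11  11  21  21
  4   0   0   0  11  11  11  11  11  11  11  11  21  21
  5   0   0   0  11  11  11  18  18  18  18  18  21  21

11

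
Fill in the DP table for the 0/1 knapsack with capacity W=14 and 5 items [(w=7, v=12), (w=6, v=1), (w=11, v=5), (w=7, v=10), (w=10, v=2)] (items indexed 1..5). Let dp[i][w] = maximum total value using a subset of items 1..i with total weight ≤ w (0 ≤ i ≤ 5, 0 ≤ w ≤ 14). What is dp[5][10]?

i\w   0   1   2   3   4   5   6   7   8   9  10  11  12  13  14
  0   0   0   0   0   0   0   0   0   0   0   0   0   0   0   0
  1   0   0   0   0   0   0   0  12  12  12  12  12  12  12  12
  2   0   0   0   0   0   0   1  12  12  12  12  12  12  13  13
  3   0   0   0   0   0   0   1  12  12  12  12  12  12  13  13
  4   0   0   0   0   0   0   1  12  12  12  12  12  12  13  22
  5   0   0   0   0   0   0   1  12  12  12  12  12  12  13  22

12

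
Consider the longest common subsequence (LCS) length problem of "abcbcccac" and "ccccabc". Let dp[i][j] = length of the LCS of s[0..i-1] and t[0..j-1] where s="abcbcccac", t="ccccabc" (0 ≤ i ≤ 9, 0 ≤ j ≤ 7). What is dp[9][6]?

5

   ''  c  c  c  c  a  b  c
''  0  0  0  0  0  0  0  0
 a  0  0  0  0  0  1  1  1
 b  0  0  0  0  0  1  2  2
 c  0  1  1  1  1  1  2  3
 b  0  1  1  1  1  1  2  3
 c  0  1  2  2  2  2  2  3
 c  0  1  2  3  3  3  3  3
 c  0  1  2  3  4  4  4  4
 a  0  1  2  3  4  5  5  5
 c  0  1  2  3  4  5  5  6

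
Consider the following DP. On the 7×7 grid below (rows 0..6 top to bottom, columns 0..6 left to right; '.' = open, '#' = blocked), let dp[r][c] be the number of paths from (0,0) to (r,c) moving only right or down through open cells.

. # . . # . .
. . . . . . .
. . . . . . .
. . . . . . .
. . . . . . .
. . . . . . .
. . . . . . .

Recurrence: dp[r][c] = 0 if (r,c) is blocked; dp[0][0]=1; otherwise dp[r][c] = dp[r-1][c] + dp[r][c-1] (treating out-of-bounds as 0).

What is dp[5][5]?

r\c   0   1   2   3   4   5   6
  0   1   0   0   0   0   0   0
  1   1   1   1   1   1   1   1
  2   1   2   3   4   5   6   7
  3   1   3   6  10  15  21  28
  4   1   4  10  20  35  56  84
  5   1   5  15  35  70 126 210
  6   1   6  21  56 126 252 462

126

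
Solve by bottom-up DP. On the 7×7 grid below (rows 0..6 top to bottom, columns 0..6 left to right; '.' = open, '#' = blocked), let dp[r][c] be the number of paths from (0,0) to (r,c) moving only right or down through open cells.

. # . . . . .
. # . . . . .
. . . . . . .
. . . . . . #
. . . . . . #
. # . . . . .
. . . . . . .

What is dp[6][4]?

r\c   0   1   2   3   4   5   6
  0   1   0   0   0   0   0   0
  1   1   0   0   0   0   0   0
  2   1   1   1   1   1   1   1
  3   1   2   3   4   5   6   0
  4   1   3   6  10  15  21   0
  5   1   0   6  16  31  52  52
  6   1   1   7  23  54 106 158

54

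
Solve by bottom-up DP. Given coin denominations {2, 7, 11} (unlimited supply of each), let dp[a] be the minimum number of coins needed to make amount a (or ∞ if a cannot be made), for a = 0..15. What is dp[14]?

2

 a  0  1  2  3  4  5  6  7  8  9 10 11 12 13 14 15
dp  0  -  1  -  2  -  3  1  4  2  5  1  6  2  2  3
(- denotes ∞ / unreachable)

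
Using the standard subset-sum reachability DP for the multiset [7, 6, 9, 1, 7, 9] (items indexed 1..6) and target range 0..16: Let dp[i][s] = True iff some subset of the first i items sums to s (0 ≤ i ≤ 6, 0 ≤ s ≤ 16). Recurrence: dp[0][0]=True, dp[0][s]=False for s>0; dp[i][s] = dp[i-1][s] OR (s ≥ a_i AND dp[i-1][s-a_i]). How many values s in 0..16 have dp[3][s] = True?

7

i\s   0   1   2   3   4   5   6   7   8   9  10  11  12  13  14  15  16
  0   T   F   F   F   F   F   F   F   F   F   F   F   F   F   F   F   F
  1   T   F   F   F   F   F   F   T   F   F   F   F   F   F   F   F   F
  2   T   F   F   F   F   F   T   T   F   F   F   F   F   T   F   F   F
  3   T   F   F   F   F   F   T   T   F   T   F   F   F   T   F   T   T
  4   T   T   F   F   F   F   T   T   T   T   T   F   F   T   T   T   T
  5   T   T   F   F   F   F   T   T   T   T   T   F   F   T   T   T   T
  6   T   T   F   F   F   F   T   T   T   T   T   F   F   T   T   T   T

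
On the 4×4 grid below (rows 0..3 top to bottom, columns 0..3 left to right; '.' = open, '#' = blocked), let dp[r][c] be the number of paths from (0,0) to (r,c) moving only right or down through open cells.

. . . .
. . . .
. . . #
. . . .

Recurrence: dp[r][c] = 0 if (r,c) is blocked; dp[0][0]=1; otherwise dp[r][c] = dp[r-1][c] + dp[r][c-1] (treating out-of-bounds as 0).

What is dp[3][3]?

r\c   0   1   2   3
  0   1   1   1   1
  1   1   2   3   4
  2   1   3   6   0
  3   1   4  10  10

10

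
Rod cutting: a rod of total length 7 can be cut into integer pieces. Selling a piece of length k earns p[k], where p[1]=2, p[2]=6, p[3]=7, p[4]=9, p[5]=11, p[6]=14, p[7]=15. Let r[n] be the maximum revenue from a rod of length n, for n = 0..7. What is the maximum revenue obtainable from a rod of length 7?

20

   n    0    1    2    3    4    5    6    7
r[n]    0    2    6    8   12   14   18   20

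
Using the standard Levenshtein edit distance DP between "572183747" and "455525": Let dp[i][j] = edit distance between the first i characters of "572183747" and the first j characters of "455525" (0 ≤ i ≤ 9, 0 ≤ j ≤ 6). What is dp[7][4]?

   ''  4  5  5  5  2  5
''  0  1  2  3  4  5  6
 5  1  1  1  2  3  4  5
 7  2  2  2  2  3  4  5
 2  3  3  3  3  3  3  4
 1  4  4  4  4  4  4  4
 8  5  5  5  5  5  5  5
 3  6  6  6  6  6  6  6
 7  7  7  7  7  7  7  7
 4  8  7  8  8  8  8  8
 7  9  8  8  9  9  9  9

7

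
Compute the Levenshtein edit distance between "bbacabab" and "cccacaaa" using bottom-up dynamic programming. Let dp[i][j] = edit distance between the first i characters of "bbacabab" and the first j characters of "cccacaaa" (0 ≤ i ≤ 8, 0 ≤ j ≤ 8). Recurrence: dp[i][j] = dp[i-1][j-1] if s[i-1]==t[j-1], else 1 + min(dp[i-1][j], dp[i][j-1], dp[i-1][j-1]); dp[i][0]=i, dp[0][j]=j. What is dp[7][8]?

   ''  c  c  c  a  c  a  a  a
''  0  1  2  3  4  5  6  7  8
 b  1  1  2  3  4  5  6  7  8
 b  2  2  2  3  4  5  6  7  8
 a  3  3  3  3  3  4  5  6  7
 c  4  3  3  3  4  3  4  5  6
 a  5  4  4  4  3  4  3  4  5
 b  6  5  5  5  4  4  4  4  5
 a  7  6  6  6  5  5  4  4  4
 b  8  7  7  7  6  6  5  5  5

4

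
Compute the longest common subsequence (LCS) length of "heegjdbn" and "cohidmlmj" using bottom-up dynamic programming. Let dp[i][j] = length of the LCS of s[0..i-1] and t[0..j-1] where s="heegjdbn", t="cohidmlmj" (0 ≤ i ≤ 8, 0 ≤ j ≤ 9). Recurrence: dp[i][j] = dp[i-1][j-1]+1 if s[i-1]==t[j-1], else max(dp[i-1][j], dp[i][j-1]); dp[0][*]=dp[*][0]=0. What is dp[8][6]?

   ''  c  o  h  i  d  m  l  m  j
''  0  0  0  0  0  0  0  0  0  0
 h  0  0  0  1  1  1  1  1  1  1
 e  0  0  0  1  1  1  1  1  1  1
 e  0  0  0  1  1  1  1  1  1  1
 g  0  0  0  1  1  1  1  1  1  1
 j  0  0  0  1  1  1  1  1  1  2
 d  0  0  0  1  1  2  2  2  2  2
 b  0  0  0  1  1  2  2  2  2  2
 n  0  0  0  1  1  2  2  2  2  2

2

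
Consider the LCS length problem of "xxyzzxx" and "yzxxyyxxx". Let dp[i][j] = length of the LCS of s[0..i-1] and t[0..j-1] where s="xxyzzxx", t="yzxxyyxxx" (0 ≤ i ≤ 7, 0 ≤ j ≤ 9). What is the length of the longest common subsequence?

5

   ''  y  z  x  x  y  y  x  x  x
''  0  0  0  0  0  0  0  0  0  0
 x  0  0  0  1  1  1  1  1  1  1
 x  0  0  0  1  2  2  2  2  2  2
 y  0  1  1  1  2  3  3  3  3  3
 z  0  1  2  2  2  3  3  3  3  3
 z  0  1  2  2  2  3  3  3  3  3
 x  0  1  2  3  3  3  3  4  4  4
 x  0  1  2  3  4  4  4  4  5  5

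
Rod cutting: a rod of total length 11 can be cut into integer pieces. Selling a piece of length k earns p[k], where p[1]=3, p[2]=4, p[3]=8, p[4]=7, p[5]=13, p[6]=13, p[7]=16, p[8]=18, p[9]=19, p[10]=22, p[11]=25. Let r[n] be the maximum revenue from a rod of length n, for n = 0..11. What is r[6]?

18

   n    0    1    2    3    4    5    6    7    8    9   10   11
r[n]    0    3    6    9   12   15   18   21   24   27   30   33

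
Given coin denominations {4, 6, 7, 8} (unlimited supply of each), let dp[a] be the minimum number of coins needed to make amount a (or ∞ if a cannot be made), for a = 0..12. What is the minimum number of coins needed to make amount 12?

 a  0  1  2  3  4  5  6  7  8  9 10 11 12
dp  0  -  -  -  1  -  1  1  1  -  2  2  2
(- denotes ∞ / unreachable)

2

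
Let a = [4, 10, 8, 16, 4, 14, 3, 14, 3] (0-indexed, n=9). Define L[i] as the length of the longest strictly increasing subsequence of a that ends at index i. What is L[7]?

   i    0    1    2    3    4    5    6    7    8
a[i]    4   10    8   16    4   14    3   14    3
L[i]    1    2    2    3    1    3    1    3    1

3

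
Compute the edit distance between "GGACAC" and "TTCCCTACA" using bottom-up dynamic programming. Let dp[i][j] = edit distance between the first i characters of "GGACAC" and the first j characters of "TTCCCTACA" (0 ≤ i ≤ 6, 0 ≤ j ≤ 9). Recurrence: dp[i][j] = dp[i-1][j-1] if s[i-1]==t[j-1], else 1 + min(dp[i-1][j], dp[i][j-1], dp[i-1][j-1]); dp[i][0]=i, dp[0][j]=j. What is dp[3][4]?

   ''  T  T  C  C  C  T  A  C  A
''  0  1  2  3  4  5  6  7  8  9
 G  1  1  2  3  4  5  6  7  8  9
 G  2  2  2  3  4  5  6  7  8  9
 A  3  3  3  3  4  5  6  6  7  8
 C  4  4  4  3  3  4  5  6  6  7
 A  5  5  5  4  4  4  5  5  6  6
 C  6  6  6  5  4  4  5  6  5  6

4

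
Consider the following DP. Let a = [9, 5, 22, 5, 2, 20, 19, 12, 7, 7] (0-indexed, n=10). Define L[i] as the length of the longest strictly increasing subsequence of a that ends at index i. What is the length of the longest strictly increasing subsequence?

2

   i    0    1    2    3    4    5    6    7    8    9
a[i]    9    5   22    5    2   20   19   12    7    7
L[i]    1    1    2    1    1    2    2    2    2    2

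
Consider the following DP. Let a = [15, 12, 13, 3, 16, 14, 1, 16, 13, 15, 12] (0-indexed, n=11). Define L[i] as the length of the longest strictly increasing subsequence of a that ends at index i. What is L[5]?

3

   i    0    1    2    3    4    5    6    7    8    9   10
a[i]   15   12   13    3   16   14    1   16   13   15   12
L[i]    1    1    2    1    3    3    1    4    2    4    2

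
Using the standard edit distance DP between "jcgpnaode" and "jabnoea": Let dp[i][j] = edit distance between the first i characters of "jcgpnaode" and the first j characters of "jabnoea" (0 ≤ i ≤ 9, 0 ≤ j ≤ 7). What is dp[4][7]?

   ''  j  a  b  n  o  e  a
''  0  1  2  3  4  5  6  7
 j  1  0  1  2  3  4  5  6
 c  2  1  1  2  3  4  5  6
 g  3  2  2  2  3  4  5  6
 p  4  3  3  3  3  4  5  6
 n  5  4  4  4  3  4  5  6
 a  6  5  4  5  4  4  5  5
 o  7  6  5  5  5  4  5  6
 d  8  7  6  6  6  5  5  6
 e  9  8  7  7  7  6  5  6

6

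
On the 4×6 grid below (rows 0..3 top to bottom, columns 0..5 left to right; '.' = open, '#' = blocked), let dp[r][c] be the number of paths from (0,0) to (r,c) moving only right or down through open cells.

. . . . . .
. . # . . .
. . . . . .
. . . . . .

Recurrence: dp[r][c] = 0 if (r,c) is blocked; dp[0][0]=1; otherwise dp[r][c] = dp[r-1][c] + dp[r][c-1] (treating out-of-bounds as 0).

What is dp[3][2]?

r\c   0   1   2   3   4   5
  0   1   1   1   1   1   1
  1   1   2   0   1   2   3
  2   1   3   3   4   6   9
  3   1   4   7  11  17  26

7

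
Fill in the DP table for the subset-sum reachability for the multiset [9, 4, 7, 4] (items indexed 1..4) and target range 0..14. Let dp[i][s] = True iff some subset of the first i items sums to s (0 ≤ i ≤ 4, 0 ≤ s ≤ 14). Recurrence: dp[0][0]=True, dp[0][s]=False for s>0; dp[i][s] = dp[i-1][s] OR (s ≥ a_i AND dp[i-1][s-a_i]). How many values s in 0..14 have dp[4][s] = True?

7

i\s   0   1   2   3   4   5   6   7   8   9  10  11  12  13  14
  0   T   F   F   F   F   F   F   F   F   F   F   F   F   F   F
  1   T   F   F   F   F   F   F   F   F   T   F   F   F   F   F
  2   T   F   F   F   T   F   F   F   F   T   F   F   F   T   F
  3   T   F   F   F   T   F   F   T   F   T   F   T   F   T   F
  4   T   F   F   F   T   F   F   T   T   T   F   T   F   T   F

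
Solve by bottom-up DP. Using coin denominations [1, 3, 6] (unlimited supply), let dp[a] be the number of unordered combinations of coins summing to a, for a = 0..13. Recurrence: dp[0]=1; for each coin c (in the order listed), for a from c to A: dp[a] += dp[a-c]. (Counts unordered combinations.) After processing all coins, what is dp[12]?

after  coin     0     1     2     3     4     5     6     7     8     9    10    11    12    13
          1     1     1     1     1     1     1     1     1     1     1     1     1     1     1
          3     1     1     1     2     2     2     3     3     3     4     4     4     5     5
          6     1     1     1     2     2     2     4     4     4     6     6     6     9     9

9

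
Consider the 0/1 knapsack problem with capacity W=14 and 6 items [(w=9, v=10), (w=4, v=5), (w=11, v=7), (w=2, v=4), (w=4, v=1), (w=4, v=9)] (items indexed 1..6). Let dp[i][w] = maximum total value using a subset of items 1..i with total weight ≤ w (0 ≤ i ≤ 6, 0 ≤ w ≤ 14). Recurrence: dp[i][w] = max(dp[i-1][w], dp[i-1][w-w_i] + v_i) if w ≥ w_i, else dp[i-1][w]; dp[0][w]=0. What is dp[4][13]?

i\w   0   1   2   3   4   5   6   7   8   9  10  11  12  13  14
  0   0   0   0   0   0   0   0   0   0   0   0   0   0   0   0
  1   0   0   0   0   0   0   0   0   0  10  10  10  10  10  10
  2   0   0   0   0   5   5   5   5   5  10  10  10  10  15  15
  3   0   0   0   0   5   5   5   5   5  10  10  10  10  15  15
  4   0   0   4   4   5   5   9   9   9  10  10  14  14  15  15
  5   0   0   4   4   5   5   9   9   9  10  10  14  14  15  15
  6   0   0   4   4   9   9  13  13  14  14  18  18  18  19  19

15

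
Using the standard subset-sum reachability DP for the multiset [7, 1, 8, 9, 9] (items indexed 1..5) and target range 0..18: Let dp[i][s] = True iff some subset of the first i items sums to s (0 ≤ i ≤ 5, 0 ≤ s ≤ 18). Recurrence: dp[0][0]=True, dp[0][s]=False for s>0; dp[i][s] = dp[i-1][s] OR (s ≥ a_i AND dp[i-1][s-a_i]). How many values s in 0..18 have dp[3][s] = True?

7

i\s   0   1   2   3   4   5   6   7   8   9  10  11  12  13  14  15  16  17  18
  0   T   F   F   F   F   F   F   F   F   F   F   F   F   F   F   F   F   F   F
  1   T   F   F   F   F   F   F   T   F   F   F   F   F   F   F   F   F   F   F
  2   T   T   F   F   F   F   F   T   T   F   F   F   F   F   F   F   F   F   F
  3   T   T   F   F   F   F   F   T   T   T   F   F   F   F   F   T   T   F   F
  4   T   T   F   F   F   F   F   T   T   T   T   F   F   F   F   T   T   T   T
  5   T   T   F   F   F   F   F   T   T   T   T   F   F   F   F   T   T   T   T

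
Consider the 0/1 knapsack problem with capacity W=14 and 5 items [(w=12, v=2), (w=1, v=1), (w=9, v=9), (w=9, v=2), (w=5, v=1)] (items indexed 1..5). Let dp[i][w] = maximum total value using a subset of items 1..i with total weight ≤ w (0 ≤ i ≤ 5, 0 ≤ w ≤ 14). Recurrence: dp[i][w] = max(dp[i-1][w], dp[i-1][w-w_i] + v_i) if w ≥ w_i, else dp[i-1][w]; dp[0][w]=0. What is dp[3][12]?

10

i\w   0   1   2   3   4   5   6   7   8   9  10  11  12  13  14
  0   0   0   0   0   0   0   0   0   0   0   0   0   0   0   0
  1   0   0   0   0   0   0   0   0   0   0   0   0   2   2   2
  2   0   1   1   1   1   1   1   1   1   1   1   1   2   3   3
  3   0   1   1   1   1   1   1   1   1   9  10  10  10  10  10
  4   0   1   1   1   1   1   1   1   1   9  10  10  10  10  10
  5   0   1   1   1   1   1   2   2   2   9  10  10  10  10  10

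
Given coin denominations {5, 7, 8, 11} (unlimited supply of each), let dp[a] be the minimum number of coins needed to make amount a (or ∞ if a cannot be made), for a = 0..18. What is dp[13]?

 a  0  1  2  3  4  5  6  7  8  9 10 11 12 13 14 15 16 17 18
dp  0  -  -  -  -  1  -  1  1  -  2  1  2  2  2  2  2  3  2
(- denotes ∞ / unreachable)

2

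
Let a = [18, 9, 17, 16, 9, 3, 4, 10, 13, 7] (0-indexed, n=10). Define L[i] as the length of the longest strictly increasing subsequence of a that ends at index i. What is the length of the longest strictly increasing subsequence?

   i    0    1    2    3    4    5    6    7    8    9
a[i]   18    9   17   16    9    3    4   10   13    7
L[i]    1    1    2    2    1    1    2    3    4    3

4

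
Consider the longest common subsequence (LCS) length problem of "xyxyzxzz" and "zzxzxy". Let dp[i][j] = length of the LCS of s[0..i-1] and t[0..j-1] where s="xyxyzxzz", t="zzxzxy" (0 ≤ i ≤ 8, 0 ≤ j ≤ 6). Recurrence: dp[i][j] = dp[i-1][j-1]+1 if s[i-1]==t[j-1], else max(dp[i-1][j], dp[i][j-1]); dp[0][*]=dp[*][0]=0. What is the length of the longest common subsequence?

   ''  z  z  x  z  x  y
''  0  0  0  0  0  0  0
 x  0  0  0  1  1  1  1
 y  0  0  0  1  1  1  2
 x  0  0  0  1  1  2  2
 y  0  0  0  1  1  2  3
 z  0  1  1  1  2  2  3
 x  0  1  1  2  2  3  3
 z  0  1  2  2  3  3  3
 z  0  1  2  2  3  3  3

3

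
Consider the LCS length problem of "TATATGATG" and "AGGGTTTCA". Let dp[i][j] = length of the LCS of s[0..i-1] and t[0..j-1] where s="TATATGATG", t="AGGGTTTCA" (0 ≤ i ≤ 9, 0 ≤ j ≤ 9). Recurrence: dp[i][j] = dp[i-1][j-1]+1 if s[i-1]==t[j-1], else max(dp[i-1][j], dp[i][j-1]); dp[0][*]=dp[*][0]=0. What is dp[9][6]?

   ''  A  G  G  G  T  T  T  C  A
''  0  0  0  0  0  0  0  0  0  0
 T  0  0  0  0  0  1  1  1  1  1
 A  0  1  1  1  1  1  1  1  1  2
 T  0  1  1  1  1  2  2  2  2  2
 A  0  1  1  1  1  2  2  2  2  3
 T  0  1  1  1  1  2  3  3  3  3
 G  0  1  2  2  2  2  3  3  3  3
 A  0  1  2  2  2  2  3  3  3  4
 T  0  1  2  2  2  3  3  4  4  4
 G  0  1  2  3  3  3  3  4  4  4

3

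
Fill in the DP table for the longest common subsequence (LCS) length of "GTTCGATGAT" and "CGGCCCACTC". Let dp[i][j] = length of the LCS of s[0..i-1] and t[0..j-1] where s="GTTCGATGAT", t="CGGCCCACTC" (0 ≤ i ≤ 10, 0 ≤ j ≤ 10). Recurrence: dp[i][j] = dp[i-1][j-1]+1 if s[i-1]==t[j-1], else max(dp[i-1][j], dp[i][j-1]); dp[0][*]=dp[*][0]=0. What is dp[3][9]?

2

   ''  C  G  G  C  C  C  A  C  T  C
''  0  0  0  0  0  0  0  0  0  0  0
 G  0  0  1  1  1  1  1  1  1  1  1
 T  0  0  1  1  1  1  1  1  1  2  2
 T  0  0  1  1  1  1  1  1  1  2  2
 C  0  1  1  1  2  2  2  2  2  2  3
 G  0  1  2  2  2  2  2  2  2  2  3
 A  0  1  2  2  2  2  2  3  3  3  3
 T  0  1  2  2  2  2  2  3  3  4  4
 G  0  1  2  3  3  3  3  3  3  4  4
 A  0  1  2  3  3  3  3  4  4  4  4
 T  0  1  2  3  3  3  3  4  4  5  5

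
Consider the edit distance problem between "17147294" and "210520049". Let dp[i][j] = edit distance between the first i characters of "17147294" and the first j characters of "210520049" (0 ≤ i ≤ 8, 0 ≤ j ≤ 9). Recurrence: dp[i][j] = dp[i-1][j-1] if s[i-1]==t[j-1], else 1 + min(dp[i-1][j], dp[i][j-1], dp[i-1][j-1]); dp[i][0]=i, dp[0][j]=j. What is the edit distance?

7

   ''  2  1  0  5  2  0  0  4  9
''  0  1  2  3  4  5  6  7  8  9
 1  1  1  1  2  3  4  5  6  7  8
 7  2  2  2  2  3  4  5  6  7  8
 1  3  3  2  3  3  4  5  6  7  8
 4  4  4  3  3  4  4  5  6  6  7
 7  5  5  4  4  4  5  5  6  7  7
 2  6  5  5  5  5  4  5  6  7  8
 9  7  6  6  6  6  5  5  6  7  7
 4  8  7  7  7  7  6  6  6  6  7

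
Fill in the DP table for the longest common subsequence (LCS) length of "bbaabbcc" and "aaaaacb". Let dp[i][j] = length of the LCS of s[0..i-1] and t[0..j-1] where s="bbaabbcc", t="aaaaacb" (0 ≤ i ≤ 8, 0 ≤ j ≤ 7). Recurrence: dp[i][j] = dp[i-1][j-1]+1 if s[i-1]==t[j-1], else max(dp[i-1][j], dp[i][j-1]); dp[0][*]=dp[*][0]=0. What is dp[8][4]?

   ''  a  a  a  a  a  c  b
''  0  0  0  0  0  0  0  0
 b  0  0  0  0  0  0  0  1
 b  0  0  0  0  0  0  0  1
 a  0  1  1  1  1  1  1  1
 a  0  1  2  2  2  2  2  2
 b  0  1  2  2  2  2  2  3
 b  0  1  2  2  2  2  2  3
 c  0  1  2  2  2  2  3  3
 c  0  1  2  2  2  2  3  3

2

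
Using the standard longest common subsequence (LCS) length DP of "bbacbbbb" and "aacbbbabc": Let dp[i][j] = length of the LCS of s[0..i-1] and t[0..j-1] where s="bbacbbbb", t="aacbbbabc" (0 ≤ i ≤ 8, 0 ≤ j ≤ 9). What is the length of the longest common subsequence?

   ''  a  a  c  b  b  b  a  b  c
''  0  0  0  0  0  0  0  0  0  0
 b  0  0  0  0  1  1  1  1  1  1
 b  0  0  0  0  1  2  2  2  2  2
 a  0  1  1  1  1  2  2  3  3  3
 c  0  1  1  2  2  2  2  3  3  4
 b  0  1  1  2  3  3  3  3  4  4
 b  0  1  1  2  3  4  4  4  4  4
 b  0  1  1  2  3  4  5  5  5  5
 b  0  1  1  2  3  4  5  5  6  6

6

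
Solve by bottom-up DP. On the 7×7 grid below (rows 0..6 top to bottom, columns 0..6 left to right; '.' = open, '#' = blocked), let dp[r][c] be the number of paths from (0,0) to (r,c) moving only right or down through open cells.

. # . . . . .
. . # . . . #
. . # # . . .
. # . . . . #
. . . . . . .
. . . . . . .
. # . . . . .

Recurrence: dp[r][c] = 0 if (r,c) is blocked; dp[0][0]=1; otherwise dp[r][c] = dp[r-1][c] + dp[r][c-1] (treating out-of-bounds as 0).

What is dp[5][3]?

r\c   0   1   2   3   4   5   6
  0   1   0   0   0   0   0   0
  1   1   1   0   0   0   0   0
  2   1   2   0   0   0   0   0
  3   1   0   0   0   0   0   0
  4   1   1   1   1   1   1   1
  5   1   2   3   4   5   6   7
  6   1   0   3   7  12  18  25

4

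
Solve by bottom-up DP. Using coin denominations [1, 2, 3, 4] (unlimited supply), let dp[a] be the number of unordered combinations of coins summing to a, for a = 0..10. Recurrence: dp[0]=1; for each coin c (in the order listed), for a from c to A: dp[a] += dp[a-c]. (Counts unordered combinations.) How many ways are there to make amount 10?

after  coin     0     1     2     3     4     5     6     7     8     9    10
          1     1     1     1     1     1     1     1     1     1     1     1
          2     1     1     2     2     3     3     4     4     5     5     6
          3     1     1     2     3     4     5     7     8    10    12    14
          4     1     1     2     3     5     6     9    11    15    18    23

23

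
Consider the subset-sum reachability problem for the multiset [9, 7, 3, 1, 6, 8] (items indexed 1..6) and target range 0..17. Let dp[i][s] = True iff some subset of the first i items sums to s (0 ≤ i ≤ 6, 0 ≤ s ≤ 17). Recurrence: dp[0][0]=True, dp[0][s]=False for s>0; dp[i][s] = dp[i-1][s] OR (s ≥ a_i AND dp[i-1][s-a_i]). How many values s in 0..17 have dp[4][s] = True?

i\s   0   1   2   3   4   5   6   7   8   9  10  11  12  13  14  15  16  17
  0   T   F   F   F   F   F   F   F   F   F   F   F   F   F   F   F   F   F
  1   T   F   F   F   F   F   F   F   F   T   F   F   F   F   F   F   F   F
  2   T   F   F   F   F   F   F   T   F   T   F   F   F   F   F   F   T   F
  3   T   F   F   T   F   F   F   T   F   T   T   F   T   F   F   F   T   F
  4   T   T   F   T   T   F   F   T   T   T   T   T   T   T   F   F   T   T
  5   T   T   F   T   T   F   T   T   T   T   T   T   T   T   T   T   T   T
  6   T   T   F   T   T   F   T   T   T   T   T   T   T   T   T   T   T   T

13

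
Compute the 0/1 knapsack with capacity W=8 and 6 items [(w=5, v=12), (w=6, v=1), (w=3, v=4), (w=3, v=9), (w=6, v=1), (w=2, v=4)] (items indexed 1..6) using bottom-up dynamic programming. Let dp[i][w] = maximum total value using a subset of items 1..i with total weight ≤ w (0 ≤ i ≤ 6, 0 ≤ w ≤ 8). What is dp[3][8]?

i\w   0   1   2   3   4   5   6   7   8
  0   0   0   0   0   0   0   0   0   0
  1   0   0   0   0   0  12  12  12  12
  2   0   0   0   0   0  12  12  12  12
  3   0   0   0   4   4  12  12  12  16
  4   0   0   0   9   9  12  13  13  21
  5   0   0   0   9   9  12  13  13  21
  6   0   0   4   9   9  13  13  16  21

16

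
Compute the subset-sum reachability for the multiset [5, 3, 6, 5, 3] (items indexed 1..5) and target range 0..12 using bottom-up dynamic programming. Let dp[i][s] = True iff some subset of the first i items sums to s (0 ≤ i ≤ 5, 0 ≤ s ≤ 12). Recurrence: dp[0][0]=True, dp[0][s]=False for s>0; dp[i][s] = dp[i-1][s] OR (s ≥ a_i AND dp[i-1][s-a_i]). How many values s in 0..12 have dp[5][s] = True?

i\s   0   1   2   3   4   5   6   7   8   9  10  11  12
  0   T   F   F   F   F   F   F   F   F   F   F   F   F
  1   T   F   F   F   F   T   F   F   F   F   F   F   F
  2   T   F   F   T   F   T   F   F   T   F   F   F   F
  3   T   F   F   T   F   T   T   F   T   T   F   T   F
  4   T   F   F   T   F   T   T   F   T   T   T   T   F
  5   T   F   F   T   F   T   T   F   T   T   T   T   T

9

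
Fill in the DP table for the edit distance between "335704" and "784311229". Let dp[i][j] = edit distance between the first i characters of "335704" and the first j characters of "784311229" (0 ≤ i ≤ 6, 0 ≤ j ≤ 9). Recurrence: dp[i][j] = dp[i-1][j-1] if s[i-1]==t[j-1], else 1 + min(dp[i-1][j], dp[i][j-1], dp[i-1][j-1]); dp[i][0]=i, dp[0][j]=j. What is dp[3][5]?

4

   ''  7  8  4  3  1  1  2  2  9
''  0  1  2  3  4  5  6  7  8  9
 3  1  1  2  3  3  4  5  6  7  8
 3  2  2  2  3  3  4  5  6  7  8
 5  3  3  3  3  4  4  5  6  7  8
 7  4  3  4  4  4  5  5  6  7  8
 0  5  4  4  5  5  5  6  6  7  8
 4  6  5  5  4  5  6  6  7  7  8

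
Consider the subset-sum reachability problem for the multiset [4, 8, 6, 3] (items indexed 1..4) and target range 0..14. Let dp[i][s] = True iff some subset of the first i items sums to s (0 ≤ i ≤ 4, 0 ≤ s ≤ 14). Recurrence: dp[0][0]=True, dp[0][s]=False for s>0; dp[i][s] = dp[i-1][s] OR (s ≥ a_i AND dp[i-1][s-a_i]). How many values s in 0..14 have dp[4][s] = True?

i\s   0   1   2   3   4   5   6   7   8   9  10  11  12  13  14
  0   T   F   F   F   F   F   F   F   F   F   F   F   F   F   F
  1   T   F   F   F   T   F   F   F   F   F   F   F   F   F   F
  2   T   F   F   F   T   F   F   F   T   F   F   F   T   F   F
  3   T   F   F   F   T   F   T   F   T   F   T   F   T   F   T
  4   T   F   F   T   T   F   T   T   T   T   T   T   T   T   T

12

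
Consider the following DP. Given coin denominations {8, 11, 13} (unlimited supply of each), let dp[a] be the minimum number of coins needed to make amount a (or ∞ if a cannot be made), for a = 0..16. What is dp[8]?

 a  0  1  2  3  4  5  6  7  8  9 10 11 12 13 14 15 16
dp  0  -  -  -  -  -  -  -  1  -  -  1  -  1  -  -  2
(- denotes ∞ / unreachable)

1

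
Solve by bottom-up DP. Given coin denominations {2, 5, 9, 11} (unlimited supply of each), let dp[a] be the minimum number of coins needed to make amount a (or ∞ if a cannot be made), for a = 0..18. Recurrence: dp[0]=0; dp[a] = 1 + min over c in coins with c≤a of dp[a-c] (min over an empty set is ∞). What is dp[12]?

 a  0  1  2  3  4  5  6  7  8  9 10 11 12 13 14 15 16 17 18
dp  0  -  1  -  2  1  3  2  4  1  2  1  3  2  2  3  2  4  2
(- denotes ∞ / unreachable)

3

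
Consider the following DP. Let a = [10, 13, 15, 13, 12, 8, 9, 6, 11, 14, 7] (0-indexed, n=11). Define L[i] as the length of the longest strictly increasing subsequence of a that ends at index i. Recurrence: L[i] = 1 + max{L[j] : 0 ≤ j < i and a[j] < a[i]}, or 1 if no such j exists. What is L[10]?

   i    0    1    2    3    4    5    6    7    8    9   10
a[i]   10   13   15   13   12    8    9    6   11   14    7
L[i]    1    2    3    2    2    1    2    1    3    4    2

2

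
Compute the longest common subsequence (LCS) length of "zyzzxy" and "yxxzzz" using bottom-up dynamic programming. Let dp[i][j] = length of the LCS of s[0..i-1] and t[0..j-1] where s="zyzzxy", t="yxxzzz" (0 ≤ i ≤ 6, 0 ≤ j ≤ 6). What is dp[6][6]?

   ''  y  x  x  z  z  z
''  0  0  0  0  0  0  0
 z  0  0  0  0  1  1  1
 y  0  1  1  1  1  1  1
 z  0  1  1  1  2  2  2
 z  0  1  1  1  2  3  3
 x  0  1  2  2  2  3  3
 y  0  1  2  2  2  3  3

3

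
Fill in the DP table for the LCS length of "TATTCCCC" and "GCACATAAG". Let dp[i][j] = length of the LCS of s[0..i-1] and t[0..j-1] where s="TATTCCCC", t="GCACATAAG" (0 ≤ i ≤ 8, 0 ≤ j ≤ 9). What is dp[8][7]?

   ''  G  C  A  C  A  T  A  A  G
''  0  0  0  0  0  0  0  0  0  0
 T  0  0  0  0  0  0  1  1  1  1
 A  0  0  0  1  1  1  1  2  2  2
 T  0  0  0  1  1  1  2  2  2  2
 T  0  0  0  1  1  1  2  2  2  2
 C  0  0  1  1  2  2  2  2  2  2
 C  0  0  1  1  2  2  2  2  2  2
 C  0  0  1  1  2  2  2  2  2  2
 C  0  0  1  1  2  2  2  2  2  2

2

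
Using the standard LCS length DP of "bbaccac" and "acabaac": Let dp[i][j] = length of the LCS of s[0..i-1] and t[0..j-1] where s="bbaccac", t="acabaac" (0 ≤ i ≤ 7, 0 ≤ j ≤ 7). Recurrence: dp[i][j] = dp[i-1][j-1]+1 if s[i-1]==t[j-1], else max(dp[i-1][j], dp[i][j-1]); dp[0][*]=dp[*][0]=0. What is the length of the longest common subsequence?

4

   ''  a  c  a  b  a  a  c
''  0  0  0  0  0  0  0  0
 b  0  0  0  0  1  1  1  1
 b  0  0  0  0  1  1  1  1
 a  0  1  1  1  1  2  2  2
 c  0  1  2  2  2  2  2  3
 c  0  1  2  2  2  2  2  3
 a  0  1  2  3  3  3  3  3
 c  0  1  2  3  3  3  3  4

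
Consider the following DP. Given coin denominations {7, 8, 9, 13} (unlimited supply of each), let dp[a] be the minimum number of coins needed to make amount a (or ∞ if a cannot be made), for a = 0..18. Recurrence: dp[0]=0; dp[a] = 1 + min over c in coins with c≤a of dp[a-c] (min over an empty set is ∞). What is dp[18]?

 a  0  1  2  3  4  5  6  7  8  9 10 11 12 13 14 15 16 17 18
dp  0  -  -  -  -  -  -  1  1  1  -  -  -  1  2  2  2  2  2
(- denotes ∞ / unreachable)

2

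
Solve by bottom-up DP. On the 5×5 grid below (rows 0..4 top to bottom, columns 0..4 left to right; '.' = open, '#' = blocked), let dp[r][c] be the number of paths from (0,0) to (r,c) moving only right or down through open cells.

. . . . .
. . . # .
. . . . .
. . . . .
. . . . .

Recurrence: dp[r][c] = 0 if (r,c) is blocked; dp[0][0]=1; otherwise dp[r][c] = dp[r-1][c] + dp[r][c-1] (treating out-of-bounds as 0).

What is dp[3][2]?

r\c   0   1   2   3   4
  0   1   1   1   1   1
  1   1   2   3   0   1
  2   1   3   6   6   7
  3   1   4  10  16  23
  4   1   5  15  31  54

10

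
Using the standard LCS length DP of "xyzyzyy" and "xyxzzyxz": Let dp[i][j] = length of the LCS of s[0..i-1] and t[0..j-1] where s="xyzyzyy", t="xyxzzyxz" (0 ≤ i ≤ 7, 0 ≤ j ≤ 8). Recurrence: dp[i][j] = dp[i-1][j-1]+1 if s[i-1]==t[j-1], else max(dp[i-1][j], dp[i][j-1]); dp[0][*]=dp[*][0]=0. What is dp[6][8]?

   ''  x  y  x  z  z  y  x  z
''  0  0  0  0  0  0  0  0  0
 x  0  1  1  1  1  1  1  1  1
 y  0  1  2  2  2  2  2  2  2
 z  0  1  2  2  3  3  3  3  3
 y  0  1  2  2  3  3  4  4  4
 z  0  1  2  2  3  4  4  4  5
 y  0  1  2  2  3  4  5  5  5
 y  0  1  2  2  3  4  5  5  5

5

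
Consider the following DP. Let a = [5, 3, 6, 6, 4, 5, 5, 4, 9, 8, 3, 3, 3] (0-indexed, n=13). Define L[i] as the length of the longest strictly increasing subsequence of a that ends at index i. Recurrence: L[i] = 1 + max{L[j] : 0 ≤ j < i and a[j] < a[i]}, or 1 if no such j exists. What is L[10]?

1

   i    0    1    2    3    4    5    6    7    8    9   10   11   12
a[i]    5    3    6    6    4    5    5    4    9    8    3    3    3
L[i]    1    1    2    2    2    3    3    2    4    4    1    1    1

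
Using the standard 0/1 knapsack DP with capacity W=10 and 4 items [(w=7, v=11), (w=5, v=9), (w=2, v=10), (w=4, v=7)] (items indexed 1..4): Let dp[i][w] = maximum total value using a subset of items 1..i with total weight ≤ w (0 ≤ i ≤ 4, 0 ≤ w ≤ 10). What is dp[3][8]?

i\w   0   1   2   3   4   5   6   7   8   9  10
  0   0   0   0   0   0   0   0   0   0   0   0
  1   0   0   0   0   0   0   0  11  11  11  11
  2   0   0   0   0   0   9   9  11  11  11  11
  3   0   0  10  10  10  10  10  19  19  21  21
  4   0   0  10  10  10  10  17  19  19  21  21

19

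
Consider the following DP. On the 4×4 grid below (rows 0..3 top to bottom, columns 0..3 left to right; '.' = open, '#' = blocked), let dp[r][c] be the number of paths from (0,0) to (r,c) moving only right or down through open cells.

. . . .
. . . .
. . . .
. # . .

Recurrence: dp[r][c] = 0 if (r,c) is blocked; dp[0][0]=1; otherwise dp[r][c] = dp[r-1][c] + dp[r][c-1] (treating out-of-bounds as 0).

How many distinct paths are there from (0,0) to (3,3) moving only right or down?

16

r\c   0   1   2   3
  0   1   1   1   1
  1   1   2   3   4
  2   1   3   6  10
  3   1   0   6  16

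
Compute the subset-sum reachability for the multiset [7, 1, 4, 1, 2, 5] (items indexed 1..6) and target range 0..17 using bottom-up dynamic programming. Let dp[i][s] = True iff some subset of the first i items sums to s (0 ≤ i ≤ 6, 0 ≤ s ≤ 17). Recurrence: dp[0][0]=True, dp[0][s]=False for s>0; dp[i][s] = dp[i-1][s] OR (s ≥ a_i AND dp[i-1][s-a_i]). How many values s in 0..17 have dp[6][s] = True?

i\s   0   1   2   3   4   5   6   7   8   9  10  11  12  13  14  15  16  17
  0   T   F   F   F   F   F   F   F   F   F   F   F   F   F   F   F   F   F
  1   T   F   F   F   F   F   F   T   F   F   F   F   F   F   F   F   F   F
  2   T   T   F   F   F   F   F   T   T   F   F   F   F   F   F   F   F   F
  3   T   T   F   F   T   T   F   T   T   F   F   T   T   F   F   F   F   F
  4   T   T   T   F   T   T   T   T   T   T   F   T   T   T   F   F   F   F
  5   T   T   T   T   T   T   T   T   T   T   T   T   T   T   T   T   F   F
  6   T   T   T   T   T   T   T   T   T   T   T   T   T   T   T   T   T   T

18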